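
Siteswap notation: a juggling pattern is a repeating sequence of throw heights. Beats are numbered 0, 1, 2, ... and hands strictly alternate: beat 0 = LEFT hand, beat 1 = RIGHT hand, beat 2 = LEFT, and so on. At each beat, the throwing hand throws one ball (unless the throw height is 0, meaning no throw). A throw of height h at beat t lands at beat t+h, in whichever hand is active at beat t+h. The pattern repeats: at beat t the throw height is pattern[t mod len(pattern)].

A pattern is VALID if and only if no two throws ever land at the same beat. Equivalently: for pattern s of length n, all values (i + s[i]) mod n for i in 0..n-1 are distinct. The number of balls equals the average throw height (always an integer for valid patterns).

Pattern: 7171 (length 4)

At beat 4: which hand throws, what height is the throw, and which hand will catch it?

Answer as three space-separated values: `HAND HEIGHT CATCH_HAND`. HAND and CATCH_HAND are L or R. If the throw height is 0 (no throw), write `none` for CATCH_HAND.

Answer: L 7 R

Derivation:
Beat 4: 4 mod 2 = 0, so hand = L
Throw height = pattern[4 mod 4] = pattern[0] = 7
Lands at beat 4+7=11, 11 mod 2 = 1, so catch hand = R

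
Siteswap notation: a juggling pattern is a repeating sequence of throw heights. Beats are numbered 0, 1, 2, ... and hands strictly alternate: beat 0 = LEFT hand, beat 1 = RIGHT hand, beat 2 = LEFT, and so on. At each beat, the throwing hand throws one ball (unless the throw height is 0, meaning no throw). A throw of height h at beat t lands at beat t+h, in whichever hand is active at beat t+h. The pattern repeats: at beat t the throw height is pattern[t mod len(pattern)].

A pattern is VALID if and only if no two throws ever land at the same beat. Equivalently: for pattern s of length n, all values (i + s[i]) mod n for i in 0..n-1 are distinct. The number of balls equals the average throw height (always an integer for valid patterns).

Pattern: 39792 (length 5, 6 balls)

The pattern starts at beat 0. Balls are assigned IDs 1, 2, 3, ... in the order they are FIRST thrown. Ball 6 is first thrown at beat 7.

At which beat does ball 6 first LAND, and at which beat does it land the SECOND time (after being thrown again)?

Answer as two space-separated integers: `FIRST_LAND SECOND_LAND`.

Beat 0 (L): throw ball1 h=3 -> lands@3:R; in-air after throw: [b1@3:R]
Beat 1 (R): throw ball2 h=9 -> lands@10:L; in-air after throw: [b1@3:R b2@10:L]
Beat 2 (L): throw ball3 h=7 -> lands@9:R; in-air after throw: [b1@3:R b3@9:R b2@10:L]
Beat 3 (R): throw ball1 h=9 -> lands@12:L; in-air after throw: [b3@9:R b2@10:L b1@12:L]
Beat 4 (L): throw ball4 h=2 -> lands@6:L; in-air after throw: [b4@6:L b3@9:R b2@10:L b1@12:L]
Beat 5 (R): throw ball5 h=3 -> lands@8:L; in-air after throw: [b4@6:L b5@8:L b3@9:R b2@10:L b1@12:L]
Beat 6 (L): throw ball4 h=9 -> lands@15:R; in-air after throw: [b5@8:L b3@9:R b2@10:L b1@12:L b4@15:R]
Beat 7 (R): throw ball6 h=7 -> lands@14:L; in-air after throw: [b5@8:L b3@9:R b2@10:L b1@12:L b6@14:L b4@15:R]
Beat 8 (L): throw ball5 h=9 -> lands@17:R; in-air after throw: [b3@9:R b2@10:L b1@12:L b6@14:L b4@15:R b5@17:R]
Beat 9 (R): throw ball3 h=2 -> lands@11:R; in-air after throw: [b2@10:L b3@11:R b1@12:L b6@14:L b4@15:R b5@17:R]
Beat 10 (L): throw ball2 h=3 -> lands@13:R; in-air after throw: [b3@11:R b1@12:L b2@13:R b6@14:L b4@15:R b5@17:R]
Beat 11 (R): throw ball3 h=9 -> lands@20:L; in-air after throw: [b1@12:L b2@13:R b6@14:L b4@15:R b5@17:R b3@20:L]
Beat 12 (L): throw ball1 h=7 -> lands@19:R; in-air after throw: [b2@13:R b6@14:L b4@15:R b5@17:R b1@19:R b3@20:L]
Beat 13 (R): throw ball2 h=9 -> lands@22:L; in-air after throw: [b6@14:L b4@15:R b5@17:R b1@19:R b3@20:L b2@22:L]
Beat 14 (L): throw ball6 h=2 -> lands@16:L; in-air after throw: [b4@15:R b6@16:L b5@17:R b1@19:R b3@20:L b2@22:L]
Beat 15 (R): throw ball4 h=3 -> lands@18:L; in-air after throw: [b6@16:L b5@17:R b4@18:L b1@19:R b3@20:L b2@22:L]
Beat 16 (L): throw ball6 h=9 -> lands@25:R; in-air after throw: [b5@17:R b4@18:L b1@19:R b3@20:L b2@22:L b6@25:R]
Ball 6: thrown@7 h=7 -> first land @14; rethrown@14 h=2 -> second land @16

Answer: 14 16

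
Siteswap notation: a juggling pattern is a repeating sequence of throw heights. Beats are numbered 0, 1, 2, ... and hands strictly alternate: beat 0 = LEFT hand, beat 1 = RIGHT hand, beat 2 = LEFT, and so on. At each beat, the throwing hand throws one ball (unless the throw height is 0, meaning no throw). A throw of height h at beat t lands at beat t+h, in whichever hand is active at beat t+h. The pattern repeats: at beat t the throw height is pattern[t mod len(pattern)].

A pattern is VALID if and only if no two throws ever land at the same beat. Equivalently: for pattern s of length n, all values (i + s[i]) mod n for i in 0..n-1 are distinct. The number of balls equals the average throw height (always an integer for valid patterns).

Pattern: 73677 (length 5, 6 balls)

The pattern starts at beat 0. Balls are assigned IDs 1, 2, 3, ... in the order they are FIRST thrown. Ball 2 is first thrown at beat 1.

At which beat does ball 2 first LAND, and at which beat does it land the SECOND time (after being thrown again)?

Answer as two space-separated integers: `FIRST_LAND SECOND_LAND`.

Answer: 4 11

Derivation:
Beat 0 (L): throw ball1 h=7 -> lands@7:R; in-air after throw: [b1@7:R]
Beat 1 (R): throw ball2 h=3 -> lands@4:L; in-air after throw: [b2@4:L b1@7:R]
Beat 2 (L): throw ball3 h=6 -> lands@8:L; in-air after throw: [b2@4:L b1@7:R b3@8:L]
Beat 3 (R): throw ball4 h=7 -> lands@10:L; in-air after throw: [b2@4:L b1@7:R b3@8:L b4@10:L]
Beat 4 (L): throw ball2 h=7 -> lands@11:R; in-air after throw: [b1@7:R b3@8:L b4@10:L b2@11:R]
Beat 5 (R): throw ball5 h=7 -> lands@12:L; in-air after throw: [b1@7:R b3@8:L b4@10:L b2@11:R b5@12:L]
Beat 6 (L): throw ball6 h=3 -> lands@9:R; in-air after throw: [b1@7:R b3@8:L b6@9:R b4@10:L b2@11:R b5@12:L]
Beat 7 (R): throw ball1 h=6 -> lands@13:R; in-air after throw: [b3@8:L b6@9:R b4@10:L b2@11:R b5@12:L b1@13:R]
Beat 8 (L): throw ball3 h=7 -> lands@15:R; in-air after throw: [b6@9:R b4@10:L b2@11:R b5@12:L b1@13:R b3@15:R]
Beat 9 (R): throw ball6 h=7 -> lands@16:L; in-air after throw: [b4@10:L b2@11:R b5@12:L b1@13:R b3@15:R b6@16:L]
Beat 10 (L): throw ball4 h=7 -> lands@17:R; in-air after throw: [b2@11:R b5@12:L b1@13:R b3@15:R b6@16:L b4@17:R]
Beat 11 (R): throw ball2 h=3 -> lands@14:L; in-air after throw: [b5@12:L b1@13:R b2@14:L b3@15:R b6@16:L b4@17:R]
Ball 2: thrown@1 h=3 -> first land @4; rethrown@4 h=7 -> second land @11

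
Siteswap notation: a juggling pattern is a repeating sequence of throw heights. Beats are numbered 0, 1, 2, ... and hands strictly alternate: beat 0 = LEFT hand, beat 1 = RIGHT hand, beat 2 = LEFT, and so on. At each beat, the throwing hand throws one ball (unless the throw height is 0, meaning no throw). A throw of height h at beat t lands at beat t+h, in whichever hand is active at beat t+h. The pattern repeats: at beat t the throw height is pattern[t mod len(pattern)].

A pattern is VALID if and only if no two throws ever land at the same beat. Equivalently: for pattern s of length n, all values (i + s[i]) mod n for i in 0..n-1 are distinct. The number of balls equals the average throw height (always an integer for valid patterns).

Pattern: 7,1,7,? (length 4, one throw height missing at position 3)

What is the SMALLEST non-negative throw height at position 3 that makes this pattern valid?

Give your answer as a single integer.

i=0: (0 + 7) mod 4 = 3
i=1: (1 + 1) mod 4 = 2
i=2: (2 + 7) mod 4 = 1
i=3: s[i]=? (unknown)
Known residues: [1, 2, 3]; need a permutation of 0..3, so missing residue r = 0
Need (3 + s) mod 4 = 0; smallest s = (0 - 3) mod 4 = 1

Answer: 1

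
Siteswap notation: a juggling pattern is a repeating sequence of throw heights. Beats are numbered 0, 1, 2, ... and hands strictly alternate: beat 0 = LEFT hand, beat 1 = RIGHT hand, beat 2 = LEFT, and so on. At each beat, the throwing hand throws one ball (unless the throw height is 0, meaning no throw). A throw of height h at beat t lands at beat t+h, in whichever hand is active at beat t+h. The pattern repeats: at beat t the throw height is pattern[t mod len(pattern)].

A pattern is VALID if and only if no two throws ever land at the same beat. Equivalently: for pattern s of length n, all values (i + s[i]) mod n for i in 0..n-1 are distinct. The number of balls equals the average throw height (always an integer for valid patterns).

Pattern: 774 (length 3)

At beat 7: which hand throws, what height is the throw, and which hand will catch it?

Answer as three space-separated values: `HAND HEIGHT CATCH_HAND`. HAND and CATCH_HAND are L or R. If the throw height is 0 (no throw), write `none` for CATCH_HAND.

Answer: R 7 L

Derivation:
Beat 7: 7 mod 2 = 1, so hand = R
Throw height = pattern[7 mod 3] = pattern[1] = 7
Lands at beat 7+7=14, 14 mod 2 = 0, so catch hand = L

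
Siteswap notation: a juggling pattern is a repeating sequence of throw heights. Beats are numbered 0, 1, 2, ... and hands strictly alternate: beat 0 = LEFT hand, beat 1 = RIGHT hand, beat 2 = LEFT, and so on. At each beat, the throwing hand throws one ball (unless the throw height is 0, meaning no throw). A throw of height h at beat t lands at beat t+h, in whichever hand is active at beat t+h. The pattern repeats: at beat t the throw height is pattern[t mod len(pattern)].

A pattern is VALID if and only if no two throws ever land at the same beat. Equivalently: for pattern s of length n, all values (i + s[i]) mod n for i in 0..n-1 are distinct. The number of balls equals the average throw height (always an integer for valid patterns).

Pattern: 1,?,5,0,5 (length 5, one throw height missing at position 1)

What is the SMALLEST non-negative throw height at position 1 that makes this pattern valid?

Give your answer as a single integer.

Answer: 4

Derivation:
i=0: (0 + 1) mod 5 = 1
i=1: s[i]=? (unknown)
i=2: (2 + 5) mod 5 = 2
i=3: (3 + 0) mod 5 = 3
i=4: (4 + 5) mod 5 = 4
Known residues: [1, 2, 3, 4]; need a permutation of 0..4, so missing residue r = 0
Need (1 + s) mod 5 = 0; smallest s = (0 - 1) mod 5 = 4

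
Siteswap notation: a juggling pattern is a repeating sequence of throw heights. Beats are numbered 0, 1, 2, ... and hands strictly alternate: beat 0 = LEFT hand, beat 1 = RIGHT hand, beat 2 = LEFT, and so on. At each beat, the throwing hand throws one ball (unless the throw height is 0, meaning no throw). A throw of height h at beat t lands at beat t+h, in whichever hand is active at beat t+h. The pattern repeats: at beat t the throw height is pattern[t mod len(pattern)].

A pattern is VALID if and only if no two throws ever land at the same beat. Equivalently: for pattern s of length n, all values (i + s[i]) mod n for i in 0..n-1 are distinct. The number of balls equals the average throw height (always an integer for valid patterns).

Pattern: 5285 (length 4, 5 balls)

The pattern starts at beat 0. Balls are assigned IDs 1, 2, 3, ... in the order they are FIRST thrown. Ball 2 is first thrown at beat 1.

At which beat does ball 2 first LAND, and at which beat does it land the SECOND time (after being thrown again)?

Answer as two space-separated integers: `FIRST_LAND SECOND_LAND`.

Beat 0 (L): throw ball1 h=5 -> lands@5:R; in-air after throw: [b1@5:R]
Beat 1 (R): throw ball2 h=2 -> lands@3:R; in-air after throw: [b2@3:R b1@5:R]
Beat 2 (L): throw ball3 h=8 -> lands@10:L; in-air after throw: [b2@3:R b1@5:R b3@10:L]
Beat 3 (R): throw ball2 h=5 -> lands@8:L; in-air after throw: [b1@5:R b2@8:L b3@10:L]
Beat 4 (L): throw ball4 h=5 -> lands@9:R; in-air after throw: [b1@5:R b2@8:L b4@9:R b3@10:L]
Beat 5 (R): throw ball1 h=2 -> lands@7:R; in-air after throw: [b1@7:R b2@8:L b4@9:R b3@10:L]
Beat 6 (L): throw ball5 h=8 -> lands@14:L; in-air after throw: [b1@7:R b2@8:L b4@9:R b3@10:L b5@14:L]
Beat 7 (R): throw ball1 h=5 -> lands@12:L; in-air after throw: [b2@8:L b4@9:R b3@10:L b1@12:L b5@14:L]
Beat 8 (L): throw ball2 h=5 -> lands@13:R; in-air after throw: [b4@9:R b3@10:L b1@12:L b2@13:R b5@14:L]
Ball 2: thrown@1 h=2 -> first land @3; rethrown@3 h=5 -> second land @8

Answer: 3 8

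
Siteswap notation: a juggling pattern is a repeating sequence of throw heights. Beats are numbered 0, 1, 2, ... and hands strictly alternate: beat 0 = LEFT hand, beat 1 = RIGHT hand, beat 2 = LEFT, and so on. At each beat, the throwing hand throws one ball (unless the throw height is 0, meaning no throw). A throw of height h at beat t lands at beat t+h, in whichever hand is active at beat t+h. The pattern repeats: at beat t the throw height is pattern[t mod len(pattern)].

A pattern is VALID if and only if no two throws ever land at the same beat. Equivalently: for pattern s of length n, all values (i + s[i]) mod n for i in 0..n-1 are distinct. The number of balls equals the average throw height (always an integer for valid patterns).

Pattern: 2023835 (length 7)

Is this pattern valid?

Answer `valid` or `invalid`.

Answer: invalid

Derivation:
i=0: (i + s[i]) mod n = (0 + 2) mod 7 = 2
i=1: (i + s[i]) mod n = (1 + 0) mod 7 = 1
i=2: (i + s[i]) mod n = (2 + 2) mod 7 = 4
i=3: (i + s[i]) mod n = (3 + 3) mod 7 = 6
i=4: (i + s[i]) mod n = (4 + 8) mod 7 = 5
i=5: (i + s[i]) mod n = (5 + 3) mod 7 = 1
i=6: (i + s[i]) mod n = (6 + 5) mod 7 = 4
Residues: [2, 1, 4, 6, 5, 1, 4], distinct: False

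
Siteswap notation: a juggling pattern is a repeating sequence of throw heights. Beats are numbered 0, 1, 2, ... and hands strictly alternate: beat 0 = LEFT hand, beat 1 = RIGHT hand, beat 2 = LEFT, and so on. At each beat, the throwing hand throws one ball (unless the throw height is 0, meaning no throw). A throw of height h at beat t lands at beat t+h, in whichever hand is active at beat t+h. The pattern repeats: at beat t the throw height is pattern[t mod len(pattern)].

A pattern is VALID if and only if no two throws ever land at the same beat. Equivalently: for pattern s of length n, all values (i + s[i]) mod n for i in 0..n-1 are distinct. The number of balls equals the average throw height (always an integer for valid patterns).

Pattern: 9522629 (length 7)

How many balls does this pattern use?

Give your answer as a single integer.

Answer: 5

Derivation:
Pattern = [9, 5, 2, 2, 6, 2, 9], length n = 7
  position 0: throw height = 9, running sum = 9
  position 1: throw height = 5, running sum = 14
  position 2: throw height = 2, running sum = 16
  position 3: throw height = 2, running sum = 18
  position 4: throw height = 6, running sum = 24
  position 5: throw height = 2, running sum = 26
  position 6: throw height = 9, running sum = 35
Total sum = 35; balls = sum / n = 35 / 7 = 5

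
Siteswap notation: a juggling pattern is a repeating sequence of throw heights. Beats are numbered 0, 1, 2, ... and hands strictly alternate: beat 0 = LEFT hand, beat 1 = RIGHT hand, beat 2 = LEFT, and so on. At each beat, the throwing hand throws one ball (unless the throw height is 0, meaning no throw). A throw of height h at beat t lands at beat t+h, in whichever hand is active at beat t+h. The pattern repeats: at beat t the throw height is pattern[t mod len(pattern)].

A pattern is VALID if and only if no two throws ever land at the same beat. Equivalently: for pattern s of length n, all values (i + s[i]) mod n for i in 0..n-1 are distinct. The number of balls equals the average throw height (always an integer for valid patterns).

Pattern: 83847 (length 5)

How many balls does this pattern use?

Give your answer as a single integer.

Pattern = [8, 3, 8, 4, 7], length n = 5
  position 0: throw height = 8, running sum = 8
  position 1: throw height = 3, running sum = 11
  position 2: throw height = 8, running sum = 19
  position 3: throw height = 4, running sum = 23
  position 4: throw height = 7, running sum = 30
Total sum = 30; balls = sum / n = 30 / 5 = 6

Answer: 6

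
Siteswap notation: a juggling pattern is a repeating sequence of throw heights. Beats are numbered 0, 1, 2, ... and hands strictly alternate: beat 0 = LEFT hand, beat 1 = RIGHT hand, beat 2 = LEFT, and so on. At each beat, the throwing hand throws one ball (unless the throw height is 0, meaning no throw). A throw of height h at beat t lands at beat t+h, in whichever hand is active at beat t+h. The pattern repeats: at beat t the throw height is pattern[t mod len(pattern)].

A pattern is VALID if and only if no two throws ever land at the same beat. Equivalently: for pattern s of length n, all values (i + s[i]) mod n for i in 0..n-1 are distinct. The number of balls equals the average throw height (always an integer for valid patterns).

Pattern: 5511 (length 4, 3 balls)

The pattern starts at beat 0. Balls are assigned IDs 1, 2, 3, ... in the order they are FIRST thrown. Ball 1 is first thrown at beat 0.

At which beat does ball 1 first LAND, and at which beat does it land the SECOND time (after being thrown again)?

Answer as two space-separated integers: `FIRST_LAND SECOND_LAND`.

Beat 0 (L): throw ball1 h=5 -> lands@5:R; in-air after throw: [b1@5:R]
Beat 1 (R): throw ball2 h=5 -> lands@6:L; in-air after throw: [b1@5:R b2@6:L]
Beat 2 (L): throw ball3 h=1 -> lands@3:R; in-air after throw: [b3@3:R b1@5:R b2@6:L]
Beat 3 (R): throw ball3 h=1 -> lands@4:L; in-air after throw: [b3@4:L b1@5:R b2@6:L]
Beat 4 (L): throw ball3 h=5 -> lands@9:R; in-air after throw: [b1@5:R b2@6:L b3@9:R]
Beat 5 (R): throw ball1 h=5 -> lands@10:L; in-air after throw: [b2@6:L b3@9:R b1@10:L]
Beat 6 (L): throw ball2 h=1 -> lands@7:R; in-air after throw: [b2@7:R b3@9:R b1@10:L]
Beat 7 (R): throw ball2 h=1 -> lands@8:L; in-air after throw: [b2@8:L b3@9:R b1@10:L]
Beat 8 (L): throw ball2 h=5 -> lands@13:R; in-air after throw: [b3@9:R b1@10:L b2@13:R]
Beat 9 (R): throw ball3 h=5 -> lands@14:L; in-air after throw: [b1@10:L b2@13:R b3@14:L]
Beat 10 (L): throw ball1 h=1 -> lands@11:R; in-air after throw: [b1@11:R b2@13:R b3@14:L]
Ball 1: thrown@0 h=5 -> first land @5; rethrown@5 h=5 -> second land @10

Answer: 5 10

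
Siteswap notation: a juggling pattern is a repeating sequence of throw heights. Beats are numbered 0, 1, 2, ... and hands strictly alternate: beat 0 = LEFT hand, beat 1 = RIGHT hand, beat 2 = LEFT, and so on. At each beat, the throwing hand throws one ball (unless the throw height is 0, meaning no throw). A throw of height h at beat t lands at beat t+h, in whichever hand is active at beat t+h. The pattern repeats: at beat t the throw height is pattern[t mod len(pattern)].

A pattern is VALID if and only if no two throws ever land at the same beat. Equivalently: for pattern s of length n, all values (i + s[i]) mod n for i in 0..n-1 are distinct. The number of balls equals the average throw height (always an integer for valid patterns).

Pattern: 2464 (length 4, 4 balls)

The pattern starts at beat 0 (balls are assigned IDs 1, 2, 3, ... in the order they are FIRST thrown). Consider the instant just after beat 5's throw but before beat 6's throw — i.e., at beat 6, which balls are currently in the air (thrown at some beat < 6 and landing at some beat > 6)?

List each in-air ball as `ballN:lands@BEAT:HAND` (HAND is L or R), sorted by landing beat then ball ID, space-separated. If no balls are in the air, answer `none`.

Beat 0 (L): throw ball1 h=2 -> lands@2:L; in-air after throw: [b1@2:L]
Beat 1 (R): throw ball2 h=4 -> lands@5:R; in-air after throw: [b1@2:L b2@5:R]
Beat 2 (L): throw ball1 h=6 -> lands@8:L; in-air after throw: [b2@5:R b1@8:L]
Beat 3 (R): throw ball3 h=4 -> lands@7:R; in-air after throw: [b2@5:R b3@7:R b1@8:L]
Beat 4 (L): throw ball4 h=2 -> lands@6:L; in-air after throw: [b2@5:R b4@6:L b3@7:R b1@8:L]
Beat 5 (R): throw ball2 h=4 -> lands@9:R; in-air after throw: [b4@6:L b3@7:R b1@8:L b2@9:R]
Beat 6 (L): throw ball4 h=6 -> lands@12:L; in-air after throw: [b3@7:R b1@8:L b2@9:R b4@12:L]

Answer: ball3:lands@7:R ball1:lands@8:L ball2:lands@9:R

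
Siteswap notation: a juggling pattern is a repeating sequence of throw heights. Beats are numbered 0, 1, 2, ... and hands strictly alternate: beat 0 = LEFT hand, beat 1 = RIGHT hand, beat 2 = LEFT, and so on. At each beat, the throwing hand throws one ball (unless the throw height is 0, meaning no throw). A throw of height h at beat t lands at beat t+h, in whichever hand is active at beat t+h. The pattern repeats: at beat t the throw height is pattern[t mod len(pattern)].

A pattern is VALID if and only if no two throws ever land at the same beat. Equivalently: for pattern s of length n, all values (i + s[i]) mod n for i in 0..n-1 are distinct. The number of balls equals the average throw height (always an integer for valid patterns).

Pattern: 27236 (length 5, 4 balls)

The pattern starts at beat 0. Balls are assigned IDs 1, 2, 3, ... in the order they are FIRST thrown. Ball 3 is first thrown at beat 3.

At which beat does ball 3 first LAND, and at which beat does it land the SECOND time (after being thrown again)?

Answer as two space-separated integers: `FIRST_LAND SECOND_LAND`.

Answer: 6 13

Derivation:
Beat 0 (L): throw ball1 h=2 -> lands@2:L; in-air after throw: [b1@2:L]
Beat 1 (R): throw ball2 h=7 -> lands@8:L; in-air after throw: [b1@2:L b2@8:L]
Beat 2 (L): throw ball1 h=2 -> lands@4:L; in-air after throw: [b1@4:L b2@8:L]
Beat 3 (R): throw ball3 h=3 -> lands@6:L; in-air after throw: [b1@4:L b3@6:L b2@8:L]
Beat 4 (L): throw ball1 h=6 -> lands@10:L; in-air after throw: [b3@6:L b2@8:L b1@10:L]
Beat 5 (R): throw ball4 h=2 -> lands@7:R; in-air after throw: [b3@6:L b4@7:R b2@8:L b1@10:L]
Beat 6 (L): throw ball3 h=7 -> lands@13:R; in-air after throw: [b4@7:R b2@8:L b1@10:L b3@13:R]
Beat 7 (R): throw ball4 h=2 -> lands@9:R; in-air after throw: [b2@8:L b4@9:R b1@10:L b3@13:R]
Beat 8 (L): throw ball2 h=3 -> lands@11:R; in-air after throw: [b4@9:R b1@10:L b2@11:R b3@13:R]
Beat 9 (R): throw ball4 h=6 -> lands@15:R; in-air after throw: [b1@10:L b2@11:R b3@13:R b4@15:R]
Beat 10 (L): throw ball1 h=2 -> lands@12:L; in-air after throw: [b2@11:R b1@12:L b3@13:R b4@15:R]
Beat 11 (R): throw ball2 h=7 -> lands@18:L; in-air after throw: [b1@12:L b3@13:R b4@15:R b2@18:L]
Beat 12 (L): throw ball1 h=2 -> lands@14:L; in-air after throw: [b3@13:R b1@14:L b4@15:R b2@18:L]
Beat 13 (R): throw ball3 h=3 -> lands@16:L; in-air after throw: [b1@14:L b4@15:R b3@16:L b2@18:L]
Ball 3: thrown@3 h=3 -> first land @6; rethrown@6 h=7 -> second land @13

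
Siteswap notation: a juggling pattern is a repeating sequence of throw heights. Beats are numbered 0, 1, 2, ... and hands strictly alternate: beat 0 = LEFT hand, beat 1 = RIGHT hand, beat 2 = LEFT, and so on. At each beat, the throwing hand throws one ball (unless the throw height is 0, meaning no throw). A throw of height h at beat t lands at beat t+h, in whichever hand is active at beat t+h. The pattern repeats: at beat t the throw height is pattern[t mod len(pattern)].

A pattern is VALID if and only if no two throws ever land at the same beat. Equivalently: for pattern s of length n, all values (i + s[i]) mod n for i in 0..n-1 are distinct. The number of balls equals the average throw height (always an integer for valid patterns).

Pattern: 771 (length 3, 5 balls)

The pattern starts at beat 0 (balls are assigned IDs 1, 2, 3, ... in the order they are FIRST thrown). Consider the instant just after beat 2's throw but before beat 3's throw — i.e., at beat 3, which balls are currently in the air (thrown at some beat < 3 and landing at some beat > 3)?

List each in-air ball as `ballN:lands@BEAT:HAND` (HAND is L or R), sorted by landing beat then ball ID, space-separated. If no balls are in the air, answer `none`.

Answer: ball1:lands@7:R ball2:lands@8:L

Derivation:
Beat 0 (L): throw ball1 h=7 -> lands@7:R; in-air after throw: [b1@7:R]
Beat 1 (R): throw ball2 h=7 -> lands@8:L; in-air after throw: [b1@7:R b2@8:L]
Beat 2 (L): throw ball3 h=1 -> lands@3:R; in-air after throw: [b3@3:R b1@7:R b2@8:L]
Beat 3 (R): throw ball3 h=7 -> lands@10:L; in-air after throw: [b1@7:R b2@8:L b3@10:L]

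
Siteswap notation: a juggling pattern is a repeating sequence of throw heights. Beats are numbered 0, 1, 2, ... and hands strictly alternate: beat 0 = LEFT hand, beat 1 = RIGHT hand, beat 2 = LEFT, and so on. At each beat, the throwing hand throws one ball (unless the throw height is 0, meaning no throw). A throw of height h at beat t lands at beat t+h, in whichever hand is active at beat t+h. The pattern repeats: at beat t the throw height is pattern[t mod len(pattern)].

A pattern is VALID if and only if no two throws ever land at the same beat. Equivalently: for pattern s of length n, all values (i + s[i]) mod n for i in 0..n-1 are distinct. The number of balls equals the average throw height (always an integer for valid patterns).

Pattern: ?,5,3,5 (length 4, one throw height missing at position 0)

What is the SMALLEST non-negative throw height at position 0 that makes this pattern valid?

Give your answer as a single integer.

i=0: s[i]=? (unknown)
i=1: (1 + 5) mod 4 = 2
i=2: (2 + 3) mod 4 = 1
i=3: (3 + 5) mod 4 = 0
Known residues: [0, 1, 2]; need a permutation of 0..3, so missing residue r = 3
Need (0 + s) mod 4 = 3; smallest s = (3 - 0) mod 4 = 3

Answer: 3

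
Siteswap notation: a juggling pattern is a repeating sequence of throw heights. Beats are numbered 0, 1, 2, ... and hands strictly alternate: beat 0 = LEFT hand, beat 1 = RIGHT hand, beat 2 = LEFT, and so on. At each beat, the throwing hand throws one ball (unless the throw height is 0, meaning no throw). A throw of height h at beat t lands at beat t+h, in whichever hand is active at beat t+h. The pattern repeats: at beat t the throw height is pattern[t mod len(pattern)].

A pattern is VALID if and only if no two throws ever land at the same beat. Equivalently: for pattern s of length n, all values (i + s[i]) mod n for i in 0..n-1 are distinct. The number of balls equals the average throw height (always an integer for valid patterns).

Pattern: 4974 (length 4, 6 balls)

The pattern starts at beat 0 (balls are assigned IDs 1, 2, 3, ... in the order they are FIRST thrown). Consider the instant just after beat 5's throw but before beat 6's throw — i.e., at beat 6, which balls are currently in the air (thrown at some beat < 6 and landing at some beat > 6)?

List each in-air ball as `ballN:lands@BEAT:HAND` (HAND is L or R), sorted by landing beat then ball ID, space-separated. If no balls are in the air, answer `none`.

Answer: ball4:lands@7:R ball1:lands@8:L ball3:lands@9:R ball2:lands@10:L ball5:lands@14:L

Derivation:
Beat 0 (L): throw ball1 h=4 -> lands@4:L; in-air after throw: [b1@4:L]
Beat 1 (R): throw ball2 h=9 -> lands@10:L; in-air after throw: [b1@4:L b2@10:L]
Beat 2 (L): throw ball3 h=7 -> lands@9:R; in-air after throw: [b1@4:L b3@9:R b2@10:L]
Beat 3 (R): throw ball4 h=4 -> lands@7:R; in-air after throw: [b1@4:L b4@7:R b3@9:R b2@10:L]
Beat 4 (L): throw ball1 h=4 -> lands@8:L; in-air after throw: [b4@7:R b1@8:L b3@9:R b2@10:L]
Beat 5 (R): throw ball5 h=9 -> lands@14:L; in-air after throw: [b4@7:R b1@8:L b3@9:R b2@10:L b5@14:L]
Beat 6 (L): throw ball6 h=7 -> lands@13:R; in-air after throw: [b4@7:R b1@8:L b3@9:R b2@10:L b6@13:R b5@14:L]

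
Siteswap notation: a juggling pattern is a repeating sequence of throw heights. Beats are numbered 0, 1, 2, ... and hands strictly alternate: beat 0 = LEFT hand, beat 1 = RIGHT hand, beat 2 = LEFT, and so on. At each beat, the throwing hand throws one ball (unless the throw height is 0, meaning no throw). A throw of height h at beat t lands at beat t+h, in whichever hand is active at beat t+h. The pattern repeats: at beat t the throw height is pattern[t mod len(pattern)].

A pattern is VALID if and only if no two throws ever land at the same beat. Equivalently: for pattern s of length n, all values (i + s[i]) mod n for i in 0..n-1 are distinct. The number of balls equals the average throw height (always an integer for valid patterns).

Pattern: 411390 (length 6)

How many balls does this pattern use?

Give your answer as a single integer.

Pattern = [4, 1, 1, 3, 9, 0], length n = 6
  position 0: throw height = 4, running sum = 4
  position 1: throw height = 1, running sum = 5
  position 2: throw height = 1, running sum = 6
  position 3: throw height = 3, running sum = 9
  position 4: throw height = 9, running sum = 18
  position 5: throw height = 0, running sum = 18
Total sum = 18; balls = sum / n = 18 / 6 = 3

Answer: 3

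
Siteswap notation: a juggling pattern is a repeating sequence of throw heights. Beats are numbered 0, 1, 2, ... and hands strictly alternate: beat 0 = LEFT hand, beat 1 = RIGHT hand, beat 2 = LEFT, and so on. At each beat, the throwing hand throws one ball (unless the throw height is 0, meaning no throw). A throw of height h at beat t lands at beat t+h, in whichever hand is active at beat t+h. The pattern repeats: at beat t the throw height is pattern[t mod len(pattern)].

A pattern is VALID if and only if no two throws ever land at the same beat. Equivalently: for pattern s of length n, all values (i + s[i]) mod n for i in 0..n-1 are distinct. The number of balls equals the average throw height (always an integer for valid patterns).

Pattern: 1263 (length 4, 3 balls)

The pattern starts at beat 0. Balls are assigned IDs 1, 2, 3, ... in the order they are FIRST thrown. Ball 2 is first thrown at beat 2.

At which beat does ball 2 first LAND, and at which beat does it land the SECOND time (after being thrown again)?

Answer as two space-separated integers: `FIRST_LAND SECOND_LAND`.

Beat 0 (L): throw ball1 h=1 -> lands@1:R; in-air after throw: [b1@1:R]
Beat 1 (R): throw ball1 h=2 -> lands@3:R; in-air after throw: [b1@3:R]
Beat 2 (L): throw ball2 h=6 -> lands@8:L; in-air after throw: [b1@3:R b2@8:L]
Beat 3 (R): throw ball1 h=3 -> lands@6:L; in-air after throw: [b1@6:L b2@8:L]
Beat 4 (L): throw ball3 h=1 -> lands@5:R; in-air after throw: [b3@5:R b1@6:L b2@8:L]
Beat 5 (R): throw ball3 h=2 -> lands@7:R; in-air after throw: [b1@6:L b3@7:R b2@8:L]
Beat 6 (L): throw ball1 h=6 -> lands@12:L; in-air after throw: [b3@7:R b2@8:L b1@12:L]
Beat 7 (R): throw ball3 h=3 -> lands@10:L; in-air after throw: [b2@8:L b3@10:L b1@12:L]
Beat 8 (L): throw ball2 h=1 -> lands@9:R; in-air after throw: [b2@9:R b3@10:L b1@12:L]
Beat 9 (R): throw ball2 h=2 -> lands@11:R; in-air after throw: [b3@10:L b2@11:R b1@12:L]
Ball 2: thrown@2 h=6 -> first land @8; rethrown@8 h=1 -> second land @9

Answer: 8 9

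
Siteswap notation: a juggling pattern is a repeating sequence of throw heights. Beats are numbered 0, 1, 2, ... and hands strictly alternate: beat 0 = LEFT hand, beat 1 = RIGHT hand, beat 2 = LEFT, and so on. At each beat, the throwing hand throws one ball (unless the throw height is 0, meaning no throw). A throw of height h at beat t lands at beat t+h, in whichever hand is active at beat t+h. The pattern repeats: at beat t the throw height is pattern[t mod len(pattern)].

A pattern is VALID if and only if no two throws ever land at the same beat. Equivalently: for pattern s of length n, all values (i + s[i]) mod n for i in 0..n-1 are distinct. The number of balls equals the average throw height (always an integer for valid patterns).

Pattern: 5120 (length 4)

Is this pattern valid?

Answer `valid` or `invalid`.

i=0: (i + s[i]) mod n = (0 + 5) mod 4 = 1
i=1: (i + s[i]) mod n = (1 + 1) mod 4 = 2
i=2: (i + s[i]) mod n = (2 + 2) mod 4 = 0
i=3: (i + s[i]) mod n = (3 + 0) mod 4 = 3
Residues: [1, 2, 0, 3], distinct: True

Answer: valid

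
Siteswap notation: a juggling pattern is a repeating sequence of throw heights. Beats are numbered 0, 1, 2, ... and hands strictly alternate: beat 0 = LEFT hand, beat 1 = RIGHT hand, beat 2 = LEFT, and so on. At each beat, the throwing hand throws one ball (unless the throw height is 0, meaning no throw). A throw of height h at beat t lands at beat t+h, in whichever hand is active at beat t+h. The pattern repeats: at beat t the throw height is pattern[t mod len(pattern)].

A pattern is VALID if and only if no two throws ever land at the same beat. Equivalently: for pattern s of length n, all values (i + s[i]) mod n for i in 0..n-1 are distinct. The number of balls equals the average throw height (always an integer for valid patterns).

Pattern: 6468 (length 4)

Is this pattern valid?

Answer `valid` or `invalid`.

i=0: (i + s[i]) mod n = (0 + 6) mod 4 = 2
i=1: (i + s[i]) mod n = (1 + 4) mod 4 = 1
i=2: (i + s[i]) mod n = (2 + 6) mod 4 = 0
i=3: (i + s[i]) mod n = (3 + 8) mod 4 = 3
Residues: [2, 1, 0, 3], distinct: True

Answer: valid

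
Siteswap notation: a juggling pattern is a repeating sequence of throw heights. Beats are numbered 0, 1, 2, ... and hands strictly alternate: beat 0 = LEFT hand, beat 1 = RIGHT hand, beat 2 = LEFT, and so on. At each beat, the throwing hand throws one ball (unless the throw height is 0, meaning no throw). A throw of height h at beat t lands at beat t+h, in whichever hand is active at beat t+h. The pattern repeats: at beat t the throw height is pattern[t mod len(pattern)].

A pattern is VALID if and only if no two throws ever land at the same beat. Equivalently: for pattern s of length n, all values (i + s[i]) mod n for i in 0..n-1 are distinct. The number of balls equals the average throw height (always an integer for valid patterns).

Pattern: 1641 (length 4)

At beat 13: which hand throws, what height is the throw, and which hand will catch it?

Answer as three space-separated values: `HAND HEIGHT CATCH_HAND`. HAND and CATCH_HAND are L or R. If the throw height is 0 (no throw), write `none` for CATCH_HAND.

Answer: R 6 R

Derivation:
Beat 13: 13 mod 2 = 1, so hand = R
Throw height = pattern[13 mod 4] = pattern[1] = 6
Lands at beat 13+6=19, 19 mod 2 = 1, so catch hand = R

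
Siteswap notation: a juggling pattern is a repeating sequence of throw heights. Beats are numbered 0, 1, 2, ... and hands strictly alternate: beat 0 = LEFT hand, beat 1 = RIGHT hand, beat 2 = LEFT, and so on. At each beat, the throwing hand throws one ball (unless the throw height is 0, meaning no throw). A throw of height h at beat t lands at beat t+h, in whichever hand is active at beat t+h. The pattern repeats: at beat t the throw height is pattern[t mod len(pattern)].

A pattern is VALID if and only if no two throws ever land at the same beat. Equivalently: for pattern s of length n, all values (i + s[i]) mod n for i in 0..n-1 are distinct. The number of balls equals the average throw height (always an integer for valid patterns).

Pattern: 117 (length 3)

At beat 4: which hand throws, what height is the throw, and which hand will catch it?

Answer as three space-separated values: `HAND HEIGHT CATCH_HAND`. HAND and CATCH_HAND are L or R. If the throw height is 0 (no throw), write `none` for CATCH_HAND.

Beat 4: 4 mod 2 = 0, so hand = L
Throw height = pattern[4 mod 3] = pattern[1] = 1
Lands at beat 4+1=5, 5 mod 2 = 1, so catch hand = R

Answer: L 1 R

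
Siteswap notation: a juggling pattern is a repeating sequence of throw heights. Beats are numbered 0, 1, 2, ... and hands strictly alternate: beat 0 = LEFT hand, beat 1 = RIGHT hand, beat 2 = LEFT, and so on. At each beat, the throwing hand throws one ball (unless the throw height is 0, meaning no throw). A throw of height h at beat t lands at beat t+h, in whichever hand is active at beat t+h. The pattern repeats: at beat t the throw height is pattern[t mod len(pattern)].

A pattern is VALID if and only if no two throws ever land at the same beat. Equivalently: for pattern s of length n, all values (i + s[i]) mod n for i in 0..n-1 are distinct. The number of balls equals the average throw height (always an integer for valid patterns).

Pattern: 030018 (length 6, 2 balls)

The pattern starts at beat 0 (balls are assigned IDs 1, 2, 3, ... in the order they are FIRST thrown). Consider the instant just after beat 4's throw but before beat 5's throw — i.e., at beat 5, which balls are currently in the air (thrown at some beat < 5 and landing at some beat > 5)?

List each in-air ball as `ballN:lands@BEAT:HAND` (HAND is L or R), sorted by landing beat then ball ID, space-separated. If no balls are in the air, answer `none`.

Answer: none

Derivation:
Beat 1 (R): throw ball1 h=3 -> lands@4:L; in-air after throw: [b1@4:L]
Beat 4 (L): throw ball1 h=1 -> lands@5:R; in-air after throw: [b1@5:R]
Beat 5 (R): throw ball1 h=8 -> lands@13:R; in-air after throw: [b1@13:R]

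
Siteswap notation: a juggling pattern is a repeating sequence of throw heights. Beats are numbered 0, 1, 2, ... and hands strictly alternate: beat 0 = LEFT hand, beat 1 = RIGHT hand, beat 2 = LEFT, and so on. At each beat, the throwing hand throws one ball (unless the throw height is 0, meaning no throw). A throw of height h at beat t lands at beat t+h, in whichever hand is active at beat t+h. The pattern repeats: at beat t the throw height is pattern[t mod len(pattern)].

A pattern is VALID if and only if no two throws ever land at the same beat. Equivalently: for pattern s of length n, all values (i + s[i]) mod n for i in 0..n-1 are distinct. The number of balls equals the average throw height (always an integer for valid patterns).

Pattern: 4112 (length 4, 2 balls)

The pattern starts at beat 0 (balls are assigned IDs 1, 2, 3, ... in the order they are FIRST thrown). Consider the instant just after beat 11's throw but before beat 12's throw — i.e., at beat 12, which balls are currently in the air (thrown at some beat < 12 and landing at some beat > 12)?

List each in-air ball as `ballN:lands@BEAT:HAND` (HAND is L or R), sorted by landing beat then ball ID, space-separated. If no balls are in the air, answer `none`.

Answer: ball2:lands@13:R

Derivation:
Beat 0 (L): throw ball1 h=4 -> lands@4:L; in-air after throw: [b1@4:L]
Beat 1 (R): throw ball2 h=1 -> lands@2:L; in-air after throw: [b2@2:L b1@4:L]
Beat 2 (L): throw ball2 h=1 -> lands@3:R; in-air after throw: [b2@3:R b1@4:L]
Beat 3 (R): throw ball2 h=2 -> lands@5:R; in-air after throw: [b1@4:L b2@5:R]
Beat 4 (L): throw ball1 h=4 -> lands@8:L; in-air after throw: [b2@5:R b1@8:L]
Beat 5 (R): throw ball2 h=1 -> lands@6:L; in-air after throw: [b2@6:L b1@8:L]
Beat 6 (L): throw ball2 h=1 -> lands@7:R; in-air after throw: [b2@7:R b1@8:L]
Beat 7 (R): throw ball2 h=2 -> lands@9:R; in-air after throw: [b1@8:L b2@9:R]
Beat 8 (L): throw ball1 h=4 -> lands@12:L; in-air after throw: [b2@9:R b1@12:L]
Beat 9 (R): throw ball2 h=1 -> lands@10:L; in-air after throw: [b2@10:L b1@12:L]
Beat 10 (L): throw ball2 h=1 -> lands@11:R; in-air after throw: [b2@11:R b1@12:L]
Beat 11 (R): throw ball2 h=2 -> lands@13:R; in-air after throw: [b1@12:L b2@13:R]
Beat 12 (L): throw ball1 h=4 -> lands@16:L; in-air after throw: [b2@13:R b1@16:L]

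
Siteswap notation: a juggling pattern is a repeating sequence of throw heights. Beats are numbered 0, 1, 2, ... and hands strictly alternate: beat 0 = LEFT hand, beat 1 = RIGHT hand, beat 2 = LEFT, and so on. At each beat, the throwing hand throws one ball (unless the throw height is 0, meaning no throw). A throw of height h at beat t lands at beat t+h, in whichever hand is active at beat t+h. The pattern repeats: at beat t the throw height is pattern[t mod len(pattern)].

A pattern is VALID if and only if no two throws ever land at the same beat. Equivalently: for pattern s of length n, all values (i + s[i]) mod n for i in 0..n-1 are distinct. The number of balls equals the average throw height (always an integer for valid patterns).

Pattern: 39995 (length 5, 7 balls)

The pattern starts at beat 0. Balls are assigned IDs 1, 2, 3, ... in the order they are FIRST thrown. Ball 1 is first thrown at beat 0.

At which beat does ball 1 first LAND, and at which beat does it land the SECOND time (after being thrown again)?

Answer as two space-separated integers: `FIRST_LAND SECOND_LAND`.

Answer: 3 12

Derivation:
Beat 0 (L): throw ball1 h=3 -> lands@3:R; in-air after throw: [b1@3:R]
Beat 1 (R): throw ball2 h=9 -> lands@10:L; in-air after throw: [b1@3:R b2@10:L]
Beat 2 (L): throw ball3 h=9 -> lands@11:R; in-air after throw: [b1@3:R b2@10:L b3@11:R]
Beat 3 (R): throw ball1 h=9 -> lands@12:L; in-air after throw: [b2@10:L b3@11:R b1@12:L]
Beat 4 (L): throw ball4 h=5 -> lands@9:R; in-air after throw: [b4@9:R b2@10:L b3@11:R b1@12:L]
Beat 5 (R): throw ball5 h=3 -> lands@8:L; in-air after throw: [b5@8:L b4@9:R b2@10:L b3@11:R b1@12:L]
Beat 6 (L): throw ball6 h=9 -> lands@15:R; in-air after throw: [b5@8:L b4@9:R b2@10:L b3@11:R b1@12:L b6@15:R]
Beat 7 (R): throw ball7 h=9 -> lands@16:L; in-air after throw: [b5@8:L b4@9:R b2@10:L b3@11:R b1@12:L b6@15:R b7@16:L]
Beat 8 (L): throw ball5 h=9 -> lands@17:R; in-air after throw: [b4@9:R b2@10:L b3@11:R b1@12:L b6@15:R b7@16:L b5@17:R]
Beat 9 (R): throw ball4 h=5 -> lands@14:L; in-air after throw: [b2@10:L b3@11:R b1@12:L b4@14:L b6@15:R b7@16:L b5@17:R]
Beat 10 (L): throw ball2 h=3 -> lands@13:R; in-air after throw: [b3@11:R b1@12:L b2@13:R b4@14:L b6@15:R b7@16:L b5@17:R]
Beat 11 (R): throw ball3 h=9 -> lands@20:L; in-air after throw: [b1@12:L b2@13:R b4@14:L b6@15:R b7@16:L b5@17:R b3@20:L]
Beat 12 (L): throw ball1 h=9 -> lands@21:R; in-air after throw: [b2@13:R b4@14:L b6@15:R b7@16:L b5@17:R b3@20:L b1@21:R]
Ball 1: thrown@0 h=3 -> first land @3; rethrown@3 h=9 -> second land @12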